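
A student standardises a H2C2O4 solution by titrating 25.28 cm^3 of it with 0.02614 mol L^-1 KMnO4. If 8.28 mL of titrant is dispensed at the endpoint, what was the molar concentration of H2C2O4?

0.0214 M

n(KMnO4) = 0.02614 x 0.008280 = 0.0002164 mol.
From the balanced equation, 2 mol KMnO4 reacts with 5 mol H2C2O4, so n(H2C2O4) = 0.0002164 x 5/2 = 0.0005411 mol.
[H2C2O4] = 0.0005411 / 0.02528 L = 0.0214 M.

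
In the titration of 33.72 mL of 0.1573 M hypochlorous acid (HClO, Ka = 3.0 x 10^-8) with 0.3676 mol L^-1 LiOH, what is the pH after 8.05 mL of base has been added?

7.62

Initial n(HClO) = 0.1573 x 0.03372 = 0.005304 mol.
n(LiOH) added = 0.3676 x 0.008050 = 0.002959 mol, converting that many moles of HClO to ClO-.
Remaining n(HClO) = 0.002345 mol; n(ClO-) = 0.002959 mol.
By Henderson-Hasselbalch, pH = pKa + log([A^-]/[HA]) = 7.52 + log(0.002959/0.002345) = 7.52 + (+0.10) = 7.62.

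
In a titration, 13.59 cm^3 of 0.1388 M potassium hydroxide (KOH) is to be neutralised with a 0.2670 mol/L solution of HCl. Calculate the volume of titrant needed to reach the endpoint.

n(KOH) = 0.1388 mol/L x 0.01359 L = 0.001886 mol.
At equivalence n(HCl) = n(KOH) = 0.001886 mol.
V(HCl) = 0.001886 / 0.2670 = 0.007065 L = 7.06 mL.

7.06 mL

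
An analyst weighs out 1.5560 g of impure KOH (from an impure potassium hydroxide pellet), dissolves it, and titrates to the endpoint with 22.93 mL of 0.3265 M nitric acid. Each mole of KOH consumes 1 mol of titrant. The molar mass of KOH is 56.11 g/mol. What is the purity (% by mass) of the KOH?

n(HNO3) = 0.3265 x 0.02293 = 0.007487 mol.
n(KOH) = 0.007487 / 1 = 0.007487 mol.
mass of KOH = 0.007487 x 56.11 = 0.4201 g.
% purity = 0.4201 / 1.5560 x 100 = 27.0%.

27.0%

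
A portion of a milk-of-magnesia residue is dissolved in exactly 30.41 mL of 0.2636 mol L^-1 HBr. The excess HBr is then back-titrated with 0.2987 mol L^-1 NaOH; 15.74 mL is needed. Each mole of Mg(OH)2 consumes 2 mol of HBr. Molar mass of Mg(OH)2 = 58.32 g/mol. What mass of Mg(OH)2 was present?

0.0967 g

Total n(HBr) added = 0.2636 x 0.03041 = 0.008016 mol.
n(NaOH) used = 0.2987 x 0.01574 = 0.004702 mol, which equals the excess n(HBr).
So n(HBr) consumed by the sample = 0.008016 - 0.004702 = 0.003315 mol.
n(Mg(OH)2) = 0.003315 / 2 = 0.001657 mol.
mass = 0.001657 mol x 58.32 g/mol = 0.0967 g.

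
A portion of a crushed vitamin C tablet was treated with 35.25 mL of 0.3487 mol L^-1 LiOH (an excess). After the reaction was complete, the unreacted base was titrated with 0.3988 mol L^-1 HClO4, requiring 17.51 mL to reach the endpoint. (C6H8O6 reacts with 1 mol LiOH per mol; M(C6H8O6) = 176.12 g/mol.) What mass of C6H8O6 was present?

Total n(LiOH) added = 0.3487 x 0.03525 = 0.01229 mol.
n(HClO4) used = 0.3988 x 0.01751 = 0.006983 mol, which equals the excess n(LiOH).
So n(LiOH) consumed by the sample = 0.01229 - 0.006983 = 0.005309 mol.
n(C6H8O6) = 0.005309 / 1 = 0.005309 mol.
mass = 0.005309 mol x 176.12 g/mol = 0.935 g.

0.935 g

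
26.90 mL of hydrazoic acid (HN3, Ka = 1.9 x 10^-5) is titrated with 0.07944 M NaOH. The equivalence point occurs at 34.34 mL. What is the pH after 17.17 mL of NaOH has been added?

17.17 mL is exactly half the equivalence volume (34.34/2), i.e. the half-equivalence point.
There, n(HA) = n(A^-), so pH = pKa = -log(1.9 x 10^-5) = 4.72.

4.72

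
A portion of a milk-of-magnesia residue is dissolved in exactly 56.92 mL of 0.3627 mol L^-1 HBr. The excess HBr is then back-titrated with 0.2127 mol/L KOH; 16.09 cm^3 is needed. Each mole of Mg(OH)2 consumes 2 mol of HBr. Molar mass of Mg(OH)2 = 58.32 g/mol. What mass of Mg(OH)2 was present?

0.502 g

Total n(HBr) added = 0.3627 x 0.05692 = 0.02064 mol.
n(KOH) used = 0.2127 x 0.01609 = 0.003422 mol, which equals the excess n(HBr).
So n(HBr) consumed by the sample = 0.02064 - 0.003422 = 0.01722 mol.
n(Mg(OH)2) = 0.01722 / 2 = 0.008611 mol.
mass = 0.008611 mol x 58.32 g/mol = 0.502 g.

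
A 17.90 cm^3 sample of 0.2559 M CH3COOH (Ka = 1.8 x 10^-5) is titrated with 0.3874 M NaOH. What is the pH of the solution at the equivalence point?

8.97

n(CH3COOH) = 0.2559 x 0.01790 = 0.004581 mol; V(NaOH) at equivalence = 0.004581/0.3874 = 0.01182 L.
At equivalence all the acid is converted to CH3COO-; total volume = 0.01790 + 0.01182 = 0.02972 L, so [CH3COO-] = 0.004581/0.02972 = 0.1541 M.
Kb = Kw/Ka = 1.0e-14 / 1.8 x 10^-5 = 5.56e-10.
[OH^-] = sqrt(Kb x [CH3COO-]) = sqrt(5.56e-10 x 0.1541) = 9.25e-6 M.
pOH = 5.03, so pH = 14.00 - 5.03 = 8.97.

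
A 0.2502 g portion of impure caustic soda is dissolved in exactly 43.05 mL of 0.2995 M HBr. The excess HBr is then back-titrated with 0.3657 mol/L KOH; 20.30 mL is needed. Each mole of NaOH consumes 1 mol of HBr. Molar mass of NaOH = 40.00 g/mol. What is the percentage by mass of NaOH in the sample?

87.4%

Total n(HBr) added = 0.2995 x 0.04305 = 0.01289 mol.
n(KOH) used = 0.3657 x 0.02030 = 0.007424 mol, which equals the excess n(HBr).
So n(HBr) consumed by the sample = 0.01289 - 0.007424 = 0.005470 mol.
n(NaOH) = 0.005470 / 1 = 0.005470 mol.
mass NaOH = 0.005470 x 40.00 = 0.2188 g, so %NaOH = 0.2188/0.2502 x 100 = 87.4%.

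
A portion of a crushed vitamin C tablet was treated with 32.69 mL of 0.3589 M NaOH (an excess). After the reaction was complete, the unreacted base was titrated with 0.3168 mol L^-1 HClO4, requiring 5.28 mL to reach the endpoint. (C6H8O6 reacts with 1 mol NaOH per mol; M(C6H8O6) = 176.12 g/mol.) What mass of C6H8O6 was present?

Total n(NaOH) added = 0.3589 x 0.03269 = 0.01173 mol.
n(HClO4) used = 0.3168 x 0.005280 = 0.001673 mol, which equals the excess n(NaOH).
So n(NaOH) consumed by the sample = 0.01173 - 0.001673 = 0.01006 mol.
n(C6H8O6) = 0.01006 / 1 = 0.01006 mol.
mass = 0.01006 mol x 176.12 g/mol = 1.77 g.

1.77 g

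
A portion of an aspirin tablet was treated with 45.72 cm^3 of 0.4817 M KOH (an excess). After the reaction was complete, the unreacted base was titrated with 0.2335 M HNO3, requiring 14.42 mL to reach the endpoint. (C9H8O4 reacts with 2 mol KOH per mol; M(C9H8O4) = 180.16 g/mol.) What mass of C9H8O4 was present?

1.68 g

Total n(KOH) added = 0.4817 x 0.04572 = 0.02202 mol.
n(HNO3) used = 0.2335 x 0.01442 = 0.003367 mol, which equals the excess n(KOH).
So n(KOH) consumed by the sample = 0.02202 - 0.003367 = 0.01866 mol.
n(C9H8O4) = 0.01866 / 2 = 0.009328 mol.
mass = 0.009328 mol x 180.16 g/mol = 1.68 g.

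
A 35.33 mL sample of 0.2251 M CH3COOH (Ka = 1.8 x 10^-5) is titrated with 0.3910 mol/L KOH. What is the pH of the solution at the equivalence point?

n(CH3COOH) = 0.2251 x 0.03533 = 0.007953 mol; V(KOH) at equivalence = 0.007953/0.3910 = 0.02034 L.
At equivalence all the acid is converted to CH3COO-; total volume = 0.03533 + 0.02034 = 0.05567 L, so [CH3COO-] = 0.007953/0.05567 = 0.1429 M.
Kb = Kw/Ka = 1.0e-14 / 1.8 x 10^-5 = 5.56e-10.
[OH^-] = sqrt(Kb x [CH3COO-]) = sqrt(5.56e-10 x 0.1429) = 8.91e-6 M.
pOH = 5.05, so pH = 14.00 - 5.05 = 8.95.

8.95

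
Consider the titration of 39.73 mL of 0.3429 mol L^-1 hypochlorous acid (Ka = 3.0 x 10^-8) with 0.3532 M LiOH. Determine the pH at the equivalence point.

10.38

n(HClO) = 0.3429 x 0.03973 = 0.01362 mol; V(LiOH) at equivalence = 0.01362/0.3532 = 0.03857 L.
At equivalence all the acid is converted to ClO-; total volume = 0.03973 + 0.03857 = 0.07830 L, so [ClO-] = 0.01362/0.07830 = 0.1740 M.
Kb = Kw/Ka = 1.0e-14 / 3.0 x 10^-8 = 3.33e-7.
[OH^-] = sqrt(Kb x [ClO-]) = sqrt(3.33e-7 x 0.1740) = 0.000241 M.
pOH = 3.62, so pH = 14.00 - 3.62 = 10.38.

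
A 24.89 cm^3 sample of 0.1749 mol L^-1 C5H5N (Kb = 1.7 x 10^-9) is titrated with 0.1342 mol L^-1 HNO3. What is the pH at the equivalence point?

3.18

n(C5H5N) = 0.1749 x 0.02489 = 0.004353 mol; V(HNO3) at equivalence = 0.004353/0.1342 = 0.03244 L.
At equivalence the base is fully converted to C5H5NH+; total volume = 0.05733 L, so [C5H5NH+] = 0.004353/0.05733 = 0.07594 M.
Ka(C5H5NH+) = Kw/Kb = 1.0e-14 / 1.7 x 10^-9 = 5.88e-6.
[H^+] = sqrt(Ka x [C5H5NH+]) = sqrt(5.88e-6 x 0.07594) = 0.000668 M.
pH = -log(0.000668) = 3.18.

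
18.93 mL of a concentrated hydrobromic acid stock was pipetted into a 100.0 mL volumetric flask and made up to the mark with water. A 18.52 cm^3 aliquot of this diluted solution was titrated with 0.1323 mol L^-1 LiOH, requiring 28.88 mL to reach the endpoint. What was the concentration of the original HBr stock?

n(LiOH) = 0.1323 x 0.02888 = 0.003821 mol.
n(HBr) in the aliquot = 0.003821 mol.
[diluted HBr] = 0.003821 / 0.01852 = 0.2063 M.
Dilution factor = 100.0/18.93 = 5.283, so [stock] = 0.2063 x 5.283 = 1.09 M.

1.09 M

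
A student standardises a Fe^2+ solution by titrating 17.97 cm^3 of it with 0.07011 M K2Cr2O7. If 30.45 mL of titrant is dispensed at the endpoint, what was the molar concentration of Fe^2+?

n(K2Cr2O7) = 0.07011 x 0.03045 = 0.002135 mol.
From the balanced equation, 1 mol K2Cr2O7 reacts with 6 mol Fe^2+, so n(Fe^2+) = 0.002135 x 6/1 = 0.01281 mol.
[Fe^2+] = 0.01281 / 0.01797 L = 0.713 M.

0.713 M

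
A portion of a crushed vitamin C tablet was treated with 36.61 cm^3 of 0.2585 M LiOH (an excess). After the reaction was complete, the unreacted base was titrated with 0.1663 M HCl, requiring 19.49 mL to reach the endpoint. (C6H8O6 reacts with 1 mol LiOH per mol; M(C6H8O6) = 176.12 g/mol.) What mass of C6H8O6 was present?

1.10 g

Total n(LiOH) added = 0.2585 x 0.03661 = 0.009464 mol.
n(HCl) used = 0.1663 x 0.01949 = 0.003241 mol, which equals the excess n(LiOH).
So n(LiOH) consumed by the sample = 0.009464 - 0.003241 = 0.006222 mol.
n(C6H8O6) = 0.006222 / 1 = 0.006222 mol.
mass = 0.006222 mol x 176.12 g/mol = 1.10 g.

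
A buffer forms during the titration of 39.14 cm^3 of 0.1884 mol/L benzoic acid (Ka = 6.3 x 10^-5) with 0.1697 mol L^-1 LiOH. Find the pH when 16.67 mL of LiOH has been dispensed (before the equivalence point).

3.99

Initial n(C6H5COOH) = 0.1884 x 0.03914 = 0.007374 mol.
n(LiOH) added = 0.1697 x 0.01667 = 0.002829 mol, converting that many moles of C6H5COOH to C6H5COO-.
Remaining n(C6H5COOH) = 0.004545 mol; n(C6H5COO-) = 0.002829 mol.
By Henderson-Hasselbalch, pH = pKa + log([A^-]/[HA]) = 4.20 + log(0.002829/0.004545) = 4.20 + (-0.21) = 3.99.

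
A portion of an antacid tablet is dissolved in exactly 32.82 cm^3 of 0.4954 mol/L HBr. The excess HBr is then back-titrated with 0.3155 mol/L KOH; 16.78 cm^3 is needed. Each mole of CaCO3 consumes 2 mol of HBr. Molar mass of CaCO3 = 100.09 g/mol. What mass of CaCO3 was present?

0.549 g

Total n(HBr) added = 0.4954 x 0.03282 = 0.01626 mol.
n(KOH) used = 0.3155 x 0.01678 = 0.005294 mol, which equals the excess n(HBr).
So n(HBr) consumed by the sample = 0.01626 - 0.005294 = 0.01096 mol.
n(CaCO3) = 0.01096 / 2 = 0.005482 mol.
mass = 0.005482 mol x 100.09 g/mol = 0.549 g.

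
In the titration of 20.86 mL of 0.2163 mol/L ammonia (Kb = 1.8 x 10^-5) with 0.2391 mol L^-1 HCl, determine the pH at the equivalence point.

n(NH3) = 0.2163 x 0.02086 = 0.004512 mol; V(HCl) at equivalence = 0.004512/0.2391 = 0.01887 L.
At equivalence the base is fully converted to NH4+; total volume = 0.03973 L, so [NH4+] = 0.004512/0.03973 = 0.1136 M.
Ka(NH4+) = Kw/Kb = 1.0e-14 / 1.8 x 10^-5 = 5.56e-10.
[H^+] = sqrt(Ka x [NH4+]) = sqrt(5.56e-10 x 0.1136) = 7.94e-6 M.
pH = -log(7.94e-6) = 5.10.

5.10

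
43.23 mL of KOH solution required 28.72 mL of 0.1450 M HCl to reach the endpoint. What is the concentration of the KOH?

0.0963 M

n(HCl) delivered = 0.1450 x 0.02872 = 0.004164 mol.
For a 1:1 reaction, n(KOH) = 0.004164 mol.
[KOH] = 0.004164 mol / 0.04323 L = 0.0963 M.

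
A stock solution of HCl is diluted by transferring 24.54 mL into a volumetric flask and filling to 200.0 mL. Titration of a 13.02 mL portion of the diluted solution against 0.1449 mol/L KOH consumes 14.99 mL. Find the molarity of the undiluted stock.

n(KOH) = 0.1449 x 0.01499 = 0.002172 mol.
n(HCl) in the aliquot = 0.002172 mol.
[diluted HCl] = 0.002172 / 0.01302 = 0.1668 M.
Dilution factor = 200.0/24.54 = 8.150, so [stock] = 0.1668 x 8.150 = 1.36 M.

1.36 M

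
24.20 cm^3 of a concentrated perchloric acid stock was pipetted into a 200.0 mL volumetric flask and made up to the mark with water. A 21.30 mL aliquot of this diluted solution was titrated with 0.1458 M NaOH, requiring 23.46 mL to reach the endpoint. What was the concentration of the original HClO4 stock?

n(NaOH) = 0.1458 x 0.02346 = 0.003420 mol.
n(HClO4) in the aliquot = 0.003420 mol.
[diluted HClO4] = 0.003420 / 0.02130 = 0.1606 M.
Dilution factor = 200.0/24.20 = 8.264, so [stock] = 0.1606 x 8.264 = 1.33 M.

1.33 M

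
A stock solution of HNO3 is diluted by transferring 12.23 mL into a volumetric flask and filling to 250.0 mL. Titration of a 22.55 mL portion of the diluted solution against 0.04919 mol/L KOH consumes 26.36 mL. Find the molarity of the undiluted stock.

1.18 M

n(KOH) = 0.04919 x 0.02636 = 0.001297 mol.
n(HNO3) in the aliquot = 0.001297 mol.
[diluted HNO3] = 0.001297 / 0.02255 = 0.05750 M.
Dilution factor = 250.0/12.23 = 20.44, so [stock] = 0.05750 x 20.44 = 1.18 M.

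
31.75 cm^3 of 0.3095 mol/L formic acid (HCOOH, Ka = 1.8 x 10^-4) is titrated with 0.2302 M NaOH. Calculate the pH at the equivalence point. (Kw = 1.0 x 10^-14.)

n(HCOOH) = 0.3095 x 0.03175 = 0.009827 mol; V(NaOH) at equivalence = 0.009827/0.2302 = 0.04269 L.
At equivalence all the acid is converted to HCOO-; total volume = 0.03175 + 0.04269 = 0.07444 L, so [HCOO-] = 0.009827/0.07444 = 0.1320 M.
Kb = Kw/Ka = 1.0e-14 / 1.8 x 10^-4 = 5.56e-11.
[OH^-] = sqrt(Kb x [HCOO-]) = sqrt(5.56e-11 x 0.1320) = 2.71e-6 M.
pOH = 5.57, so pH = 14.00 - 5.57 = 8.43.

8.43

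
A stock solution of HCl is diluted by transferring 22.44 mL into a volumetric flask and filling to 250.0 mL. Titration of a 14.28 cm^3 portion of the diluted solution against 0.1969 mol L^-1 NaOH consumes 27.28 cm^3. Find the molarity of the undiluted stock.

n(NaOH) = 0.1969 x 0.02728 = 0.005371 mol.
n(HCl) in the aliquot = 0.005371 mol.
[diluted HCl] = 0.005371 / 0.01428 = 0.3762 M.
Dilution factor = 250.0/22.44 = 11.14, so [stock] = 0.3762 x 11.14 = 4.19 M.

4.19 M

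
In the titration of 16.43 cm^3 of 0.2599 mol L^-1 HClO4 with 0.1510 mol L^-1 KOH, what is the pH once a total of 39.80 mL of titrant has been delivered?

12.49

n(acid) = 0.2599 x 0.01643 = 0.004270 mol; n(KOH) added = 0.1510 x 0.03980 = 0.006010 mol.
Base is in excess by 0.006010 - 0.004270 = 0.001740 mol in a total volume of 0.05623 L.
[OH^-] = 0.001740/0.05623 = 0.03094 M, so pOH = 1.51 and pH = 14.00 - 1.51 = 12.49.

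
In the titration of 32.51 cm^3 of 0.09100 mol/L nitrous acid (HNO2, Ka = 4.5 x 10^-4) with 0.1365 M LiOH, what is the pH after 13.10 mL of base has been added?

3.53

Initial n(HNO2) = 0.09100 x 0.03251 = 0.002958 mol.
n(LiOH) added = 0.1365 x 0.01310 = 0.001788 mol, converting that many moles of HNO2 to NO2-.
Remaining n(HNO2) = 0.001170 mol; n(NO2-) = 0.001788 mol.
By Henderson-Hasselbalch, pH = pKa + log([A^-]/[HA]) = 3.35 + log(0.001788/0.001170) = 3.35 + (+0.18) = 3.53.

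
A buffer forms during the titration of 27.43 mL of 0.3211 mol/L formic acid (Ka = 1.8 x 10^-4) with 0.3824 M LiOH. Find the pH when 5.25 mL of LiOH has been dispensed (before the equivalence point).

3.21

Initial n(HCOOH) = 0.3211 x 0.02743 = 0.008808 mol.
n(LiOH) added = 0.3824 x 0.005250 = 0.002008 mol, converting that many moles of HCOOH to HCOO-.
Remaining n(HCOOH) = 0.006800 mol; n(HCOO-) = 0.002008 mol.
By Henderson-Hasselbalch, pH = pKa + log([A^-]/[HA]) = 3.74 + log(0.002008/0.006800) = 3.74 + (-0.53) = 3.21.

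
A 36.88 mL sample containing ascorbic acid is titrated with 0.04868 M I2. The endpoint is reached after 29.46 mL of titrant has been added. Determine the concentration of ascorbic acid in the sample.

0.0389 M

n(I2) = 0.04868 x 0.02946 = 0.001434 mol.
From the balanced equation, 1 mol I2 reacts with 1 mol ascorbic acid, so n(ascorbic acid) = 0.001434 x 1/1 = 0.001434 mol.
[ascorbic acid] = 0.001434 / 0.03688 L = 0.0389 M.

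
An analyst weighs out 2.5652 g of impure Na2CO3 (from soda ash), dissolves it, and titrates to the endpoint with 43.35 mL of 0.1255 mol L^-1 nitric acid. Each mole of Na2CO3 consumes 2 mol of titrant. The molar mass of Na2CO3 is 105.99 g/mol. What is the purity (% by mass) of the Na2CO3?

11.2%

n(HNO3) = 0.1255 x 0.04335 = 0.005440 mol.
n(Na2CO3) = 0.005440 / 2 = 0.002720 mol.
mass of Na2CO3 = 0.002720 x 105.99 = 0.2883 g.
% purity = 0.2883 / 2.5652 x 100 = 11.2%.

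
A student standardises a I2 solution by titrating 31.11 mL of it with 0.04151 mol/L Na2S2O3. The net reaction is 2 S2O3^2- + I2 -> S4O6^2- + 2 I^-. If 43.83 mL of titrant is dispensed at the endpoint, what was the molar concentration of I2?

n(Na2S2O3) = 0.04151 x 0.04383 = 0.001819 mol.
From the balanced equation, 2 mol Na2S2O3 reacts with 1 mol I2, so n(I2) = 0.001819 x 1/2 = 0.0009097 mol.
[I2] = 0.0009097 / 0.03111 L = 0.0292 M.

0.0292 M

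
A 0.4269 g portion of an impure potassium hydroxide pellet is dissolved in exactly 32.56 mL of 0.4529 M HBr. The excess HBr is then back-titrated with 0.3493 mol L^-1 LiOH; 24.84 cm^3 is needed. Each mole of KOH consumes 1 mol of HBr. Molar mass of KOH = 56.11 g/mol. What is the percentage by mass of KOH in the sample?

Total n(HBr) added = 0.4529 x 0.03256 = 0.01475 mol.
n(LiOH) used = 0.3493 x 0.02484 = 0.008677 mol, which equals the excess n(HBr).
So n(HBr) consumed by the sample = 0.01475 - 0.008677 = 0.006070 mol.
n(KOH) = 0.006070 / 1 = 0.006070 mol.
mass KOH = 0.006070 x 56.11 = 0.3406 g, so %KOH = 0.3406/0.4269 x 100 = 79.8%.

79.8%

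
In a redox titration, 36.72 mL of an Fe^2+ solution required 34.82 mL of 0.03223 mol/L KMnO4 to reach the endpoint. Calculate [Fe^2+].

0.153 M

n(KMnO4) = 0.03223 x 0.03482 = 0.001122 mol.
From the balanced equation, 1 mol KMnO4 reacts with 5 mol Fe^2+, so n(Fe^2+) = 0.001122 x 5/1 = 0.005611 mol.
[Fe^2+] = 0.005611 / 0.03672 L = 0.153 M.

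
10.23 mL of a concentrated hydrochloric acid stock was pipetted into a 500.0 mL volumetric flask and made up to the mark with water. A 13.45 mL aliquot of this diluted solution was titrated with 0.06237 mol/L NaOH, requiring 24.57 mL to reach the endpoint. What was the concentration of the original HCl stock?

5.57 M

n(NaOH) = 0.06237 x 0.02457 = 0.001532 mol.
n(HCl) in the aliquot = 0.001532 mol.
[diluted HCl] = 0.001532 / 0.01345 = 0.1139 M.
Dilution factor = 500.0/10.23 = 48.88, so [stock] = 0.1139 x 48.88 = 5.57 M.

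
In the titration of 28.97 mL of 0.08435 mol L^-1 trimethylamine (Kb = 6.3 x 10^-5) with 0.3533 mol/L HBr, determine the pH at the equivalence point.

n((CH3)3N) = 0.08435 x 0.02897 = 0.002444 mol; V(HBr) at equivalence = 0.002444/0.3533 = 0.006917 L.
At equivalence the base is fully converted to (CH3)3NH+; total volume = 0.03589 L, so [(CH3)3NH+] = 0.002444/0.03589 = 0.06809 M.
Ka((CH3)3NH+) = Kw/Kb = 1.0e-14 / 6.3 x 10^-5 = 1.59e-10.
[H^+] = sqrt(Ka x [(CH3)3NH+]) = sqrt(1.59e-10 x 0.06809) = 3.29e-6 M.
pH = -log(3.29e-6) = 5.48.

5.48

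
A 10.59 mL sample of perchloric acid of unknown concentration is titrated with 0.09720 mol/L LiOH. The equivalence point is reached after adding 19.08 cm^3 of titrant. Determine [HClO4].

0.175 M

n(LiOH) delivered = 0.09720 x 0.01908 = 0.001855 mol.
For a 1:1 reaction, n(HClO4) = 0.001855 mol.
[HClO4] = 0.001855 mol / 0.01059 L = 0.175 M.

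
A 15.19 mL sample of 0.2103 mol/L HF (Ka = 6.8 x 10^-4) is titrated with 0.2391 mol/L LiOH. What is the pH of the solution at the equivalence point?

8.11

n(HF) = 0.2103 x 0.01519 = 0.003194 mol; V(LiOH) at equivalence = 0.003194/0.2391 = 0.01336 L.
At equivalence all the acid is converted to F-; total volume = 0.01519 + 0.01336 = 0.02855 L, so [F-] = 0.003194/0.02855 = 0.1119 M.
Kb = Kw/Ka = 1.0e-14 / 6.8 x 10^-4 = 1.47e-11.
[OH^-] = sqrt(Kb x [F-]) = sqrt(1.47e-11 x 0.1119) = 1.28e-6 M.
pOH = 5.89, so pH = 14.00 - 5.89 = 8.11.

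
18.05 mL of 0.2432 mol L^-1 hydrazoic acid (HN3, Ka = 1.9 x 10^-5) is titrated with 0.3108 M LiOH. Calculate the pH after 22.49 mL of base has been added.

12.81

n(acid) = 0.2432 x 0.01805 = 0.004390 mol; n(LiOH) added = 0.3108 x 0.02249 = 0.006990 mol.
Base is in excess by 0.006990 - 0.004390 = 0.002600 mol in a total volume of 0.04054 L.
[OH^-] = 0.002600/0.04054 = 0.06414 M, so pOH = 1.19 and pH = 14.00 - 1.19 = 12.81.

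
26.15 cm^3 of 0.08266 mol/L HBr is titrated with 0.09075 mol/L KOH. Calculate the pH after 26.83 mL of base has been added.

11.71

n(acid) = 0.08266 x 0.02615 = 0.002162 mol; n(KOH) added = 0.09075 x 0.02683 = 0.002435 mol.
Base is in excess by 0.002435 - 0.002162 = 0.0002733 mol in a total volume of 0.05298 L.
[OH^-] = 0.0002733/0.05298 = 0.005158 M, so pOH = 2.29 and pH = 14.00 - 2.29 = 11.71.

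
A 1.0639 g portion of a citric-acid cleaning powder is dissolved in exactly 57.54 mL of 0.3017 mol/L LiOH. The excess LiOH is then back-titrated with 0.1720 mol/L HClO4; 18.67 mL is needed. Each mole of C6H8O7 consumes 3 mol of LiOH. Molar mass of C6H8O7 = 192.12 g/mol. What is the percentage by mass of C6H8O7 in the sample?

85.2%

Total n(LiOH) added = 0.3017 x 0.05754 = 0.01736 mol.
n(HClO4) used = 0.1720 x 0.01867 = 0.003211 mol, which equals the excess n(LiOH).
So n(LiOH) consumed by the sample = 0.01736 - 0.003211 = 0.01415 mol.
n(C6H8O7) = 0.01415 / 3 = 0.004716 mol.
mass C6H8O7 = 0.004716 x 192.12 = 0.9061 g, so %C6H8O7 = 0.9061/1.0639 x 100 = 85.2%.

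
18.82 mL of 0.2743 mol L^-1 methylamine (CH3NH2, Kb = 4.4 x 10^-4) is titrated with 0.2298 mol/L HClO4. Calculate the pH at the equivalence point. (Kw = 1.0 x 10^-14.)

5.77

n(CH3NH2) = 0.2743 x 0.01882 = 0.005162 mol; V(HClO4) at equivalence = 0.005162/0.2298 = 0.02246 L.
At equivalence the base is fully converted to CH3NH3+; total volume = 0.04128 L, so [CH3NH3+] = 0.005162/0.04128 = 0.1250 M.
Ka(CH3NH3+) = Kw/Kb = 1.0e-14 / 4.4 x 10^-4 = 2.27e-11.
[H^+] = sqrt(Ka x [CH3NH3+]) = sqrt(2.27e-11 x 0.1250) = 1.69e-6 M.
pH = -log(1.69e-6) = 5.77.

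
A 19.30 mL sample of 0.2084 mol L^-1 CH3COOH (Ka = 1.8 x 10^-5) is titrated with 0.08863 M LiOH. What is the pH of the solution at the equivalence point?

n(CH3COOH) = 0.2084 x 0.01930 = 0.004022 mol; V(LiOH) at equivalence = 0.004022/0.08863 = 0.04538 L.
At equivalence all the acid is converted to CH3COO-; total volume = 0.01930 + 0.04538 = 0.06468 L, so [CH3COO-] = 0.004022/0.06468 = 0.06218 M.
Kb = Kw/Ka = 1.0e-14 / 1.8 x 10^-5 = 5.56e-10.
[OH^-] = sqrt(Kb x [CH3COO-]) = sqrt(5.56e-10 x 0.06218) = 5.88e-6 M.
pOH = 5.23, so pH = 14.00 - 5.23 = 8.77.

8.77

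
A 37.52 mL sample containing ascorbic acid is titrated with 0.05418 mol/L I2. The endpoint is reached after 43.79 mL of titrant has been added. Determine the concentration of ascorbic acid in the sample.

n(I2) = 0.05418 x 0.04379 = 0.002373 mol.
From the balanced equation, 1 mol I2 reacts with 1 mol ascorbic acid, so n(ascorbic acid) = 0.002373 x 1/1 = 0.002373 mol.
[ascorbic acid] = 0.002373 / 0.03752 L = 0.0632 M.

0.0632 M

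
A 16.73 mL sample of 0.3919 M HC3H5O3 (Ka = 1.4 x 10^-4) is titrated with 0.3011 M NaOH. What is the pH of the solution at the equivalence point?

n(HC3H5O3) = 0.3919 x 0.01673 = 0.006556 mol; V(NaOH) at equivalence = 0.006556/0.3011 = 0.02178 L.
At equivalence all the acid is converted to C3H5O3-; total volume = 0.01673 + 0.02178 = 0.03851 L, so [C3H5O3-] = 0.006556/0.03851 = 0.1703 M.
Kb = Kw/Ka = 1.0e-14 / 1.4 x 10^-4 = 7.14e-11.
[OH^-] = sqrt(Kb x [C3H5O3-]) = sqrt(7.14e-11 x 0.1703) = 3.49e-6 M.
pOH = 5.46, so pH = 14.00 - 5.46 = 8.54.

8.54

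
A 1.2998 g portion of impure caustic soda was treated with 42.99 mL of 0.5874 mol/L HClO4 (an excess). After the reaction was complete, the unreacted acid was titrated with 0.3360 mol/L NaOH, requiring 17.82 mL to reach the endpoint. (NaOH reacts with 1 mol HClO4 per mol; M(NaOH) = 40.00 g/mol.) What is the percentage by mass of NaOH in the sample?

59.3%

Total n(HClO4) added = 0.5874 x 0.04299 = 0.02525 mol.
n(NaOH) used = 0.3360 x 0.01782 = 0.005988 mol, which equals the excess n(HClO4).
So n(HClO4) consumed by the sample = 0.02525 - 0.005988 = 0.01926 mol.
n(NaOH) = 0.01926 / 1 = 0.01926 mol.
mass NaOH = 0.01926 x 40.00 = 0.7706 g, so %NaOH = 0.7706/1.2998 x 100 = 59.3%.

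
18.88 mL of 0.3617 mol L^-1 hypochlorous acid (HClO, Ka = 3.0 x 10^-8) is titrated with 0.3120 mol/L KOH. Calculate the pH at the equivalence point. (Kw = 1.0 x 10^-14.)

10.37

n(HClO) = 0.3617 x 0.01888 = 0.006829 mol; V(KOH) at equivalence = 0.006829/0.3120 = 0.02189 L.
At equivalence all the acid is converted to ClO-; total volume = 0.01888 + 0.02189 = 0.04077 L, so [ClO-] = 0.006829/0.04077 = 0.1675 M.
Kb = Kw/Ka = 1.0e-14 / 3.0 x 10^-8 = 3.33e-7.
[OH^-] = sqrt(Kb x [ClO-]) = sqrt(3.33e-7 x 0.1675) = 0.000236 M.
pOH = 3.63, so pH = 14.00 - 3.63 = 10.37.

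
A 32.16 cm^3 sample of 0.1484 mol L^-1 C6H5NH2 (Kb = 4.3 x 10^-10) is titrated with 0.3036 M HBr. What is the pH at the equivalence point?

2.82

n(C6H5NH2) = 0.1484 x 0.03216 = 0.004773 mol; V(HBr) at equivalence = 0.004773/0.3036 = 0.01572 L.
At equivalence the base is fully converted to C6H5NH3+; total volume = 0.04788 L, so [C6H5NH3+] = 0.004773/0.04788 = 0.09968 M.
Ka(C6H5NH3+) = Kw/Kb = 1.0e-14 / 4.3 x 10^-10 = 2.33e-5.
[H^+] = sqrt(Ka x [C6H5NH3+]) = sqrt(2.33e-5 x 0.09968) = 0.00152 M.
pH = -log(0.00152) = 2.82.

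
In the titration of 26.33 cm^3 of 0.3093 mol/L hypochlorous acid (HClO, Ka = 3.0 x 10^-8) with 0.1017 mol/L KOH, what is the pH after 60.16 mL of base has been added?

8.00

Initial n(HClO) = 0.3093 x 0.02633 = 0.008144 mol.
n(KOH) added = 0.1017 x 0.06016 = 0.006118 mol, converting that many moles of HClO to ClO-.
Remaining n(HClO) = 0.002026 mol; n(ClO-) = 0.006118 mol.
By Henderson-Hasselbalch, pH = pKa + log([A^-]/[HA]) = 7.52 + log(0.006118/0.002026) = 7.52 + (+0.48) = 8.00.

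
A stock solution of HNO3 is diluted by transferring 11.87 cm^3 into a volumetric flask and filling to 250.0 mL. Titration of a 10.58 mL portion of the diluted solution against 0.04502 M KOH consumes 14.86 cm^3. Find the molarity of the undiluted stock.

n(KOH) = 0.04502 x 0.01486 = 0.0006690 mol.
n(HNO3) in the aliquot = 0.0006690 mol.
[diluted HNO3] = 0.0006690 / 0.01058 = 0.06323 M.
Dilution factor = 250.0/11.87 = 21.06, so [stock] = 0.06323 x 21.06 = 1.33 M.

1.33 M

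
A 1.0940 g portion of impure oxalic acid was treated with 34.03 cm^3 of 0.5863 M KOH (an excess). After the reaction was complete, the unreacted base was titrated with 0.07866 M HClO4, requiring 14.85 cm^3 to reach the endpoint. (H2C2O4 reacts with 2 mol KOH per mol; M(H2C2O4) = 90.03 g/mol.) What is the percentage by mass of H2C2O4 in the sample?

77.3%

Total n(KOH) added = 0.5863 x 0.03403 = 0.01995 mol.
n(HClO4) used = 0.07866 x 0.01485 = 0.001168 mol, which equals the excess n(KOH).
So n(KOH) consumed by the sample = 0.01995 - 0.001168 = 0.01878 mol.
n(H2C2O4) = 0.01878 / 2 = 0.009392 mol.
mass H2C2O4 = 0.009392 x 90.03 = 0.8455 g, so %H2C2O4 = 0.8455/1.0940 x 100 = 77.3%.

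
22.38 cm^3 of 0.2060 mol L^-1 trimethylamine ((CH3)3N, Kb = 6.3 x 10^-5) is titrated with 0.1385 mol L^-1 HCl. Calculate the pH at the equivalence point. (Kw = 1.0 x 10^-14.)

5.44

n((CH3)3N) = 0.2060 x 0.02238 = 0.004610 mol; V(HCl) at equivalence = 0.004610/0.1385 = 0.03329 L.
At equivalence the base is fully converted to (CH3)3NH+; total volume = 0.05567 L, so [(CH3)3NH+] = 0.004610/0.05567 = 0.08282 M.
Ka((CH3)3NH+) = Kw/Kb = 1.0e-14 / 6.3 x 10^-5 = 1.59e-10.
[H^+] = sqrt(Ka x [(CH3)3NH+]) = sqrt(1.59e-10 x 0.08282) = 3.63e-6 M.
pH = -log(3.63e-6) = 5.44.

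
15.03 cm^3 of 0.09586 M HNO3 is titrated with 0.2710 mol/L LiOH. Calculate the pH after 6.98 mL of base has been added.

12.31

n(acid) = 0.09586 x 0.01503 = 0.001441 mol; n(LiOH) added = 0.2710 x 0.006980 = 0.001892 mol.
Base is in excess by 0.001892 - 0.001441 = 0.0004508 mol in a total volume of 0.02201 L.
[OH^-] = 0.0004508/0.02201 = 0.02048 M, so pOH = 1.69 and pH = 14.00 - 1.69 = 12.31.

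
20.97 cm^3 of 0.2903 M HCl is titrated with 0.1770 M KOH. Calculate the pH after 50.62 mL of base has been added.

12.60

n(acid) = 0.2903 x 0.02097 = 0.006088 mol; n(KOH) added = 0.1770 x 0.05062 = 0.008960 mol.
Base is in excess by 0.008960 - 0.006088 = 0.002872 mol in a total volume of 0.07159 L.
[OH^-] = 0.002872/0.07159 = 0.04012 M, so pOH = 1.40 and pH = 14.00 - 1.40 = 12.60.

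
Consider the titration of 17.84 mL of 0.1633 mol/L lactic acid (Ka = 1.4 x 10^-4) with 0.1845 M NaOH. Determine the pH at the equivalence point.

8.40

n(HC3H5O3) = 0.1633 x 0.01784 = 0.002913 mol; V(NaOH) at equivalence = 0.002913/0.1845 = 0.01579 L.
At equivalence all the acid is converted to C3H5O3-; total volume = 0.01784 + 0.01579 = 0.03363 L, so [C3H5O3-] = 0.002913/0.03363 = 0.08663 M.
Kb = Kw/Ka = 1.0e-14 / 1.4 x 10^-4 = 7.14e-11.
[OH^-] = sqrt(Kb x [C3H5O3-]) = sqrt(7.14e-11 x 0.08663) = 2.49e-6 M.
pOH = 5.60, so pH = 14.00 - 5.60 = 8.40.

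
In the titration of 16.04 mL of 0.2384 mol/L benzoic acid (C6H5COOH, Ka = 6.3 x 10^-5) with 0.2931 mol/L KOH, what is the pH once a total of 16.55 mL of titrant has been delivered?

n(acid) = 0.2384 x 0.01604 = 0.003824 mol; n(KOH) added = 0.2931 x 0.01655 = 0.004851 mol.
Base is in excess by 0.004851 - 0.003824 = 0.001027 mol in a total volume of 0.03259 L.
[OH^-] = 0.001027/0.03259 = 0.03151 M, so pOH = 1.50 and pH = 14.00 - 1.50 = 12.50.

12.50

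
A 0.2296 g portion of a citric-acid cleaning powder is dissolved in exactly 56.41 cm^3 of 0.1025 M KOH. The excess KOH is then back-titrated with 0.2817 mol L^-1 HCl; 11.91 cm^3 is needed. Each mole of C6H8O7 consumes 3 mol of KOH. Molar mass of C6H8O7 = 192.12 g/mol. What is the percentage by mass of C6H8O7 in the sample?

67.7%

Total n(KOH) added = 0.1025 x 0.05641 = 0.005782 mol.
n(HCl) used = 0.2817 x 0.01191 = 0.003355 mol, which equals the excess n(KOH).
So n(KOH) consumed by the sample = 0.005782 - 0.003355 = 0.002427 mol.
n(C6H8O7) = 0.002427 / 3 = 0.0008090 mol.
mass C6H8O7 = 0.0008090 x 192.12 = 0.1554 g, so %C6H8O7 = 0.1554/0.2296 x 100 = 67.7%.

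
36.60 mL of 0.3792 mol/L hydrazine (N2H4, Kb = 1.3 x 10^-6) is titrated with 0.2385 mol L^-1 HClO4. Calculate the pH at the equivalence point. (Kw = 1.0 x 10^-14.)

4.47

n(N2H4) = 0.3792 x 0.03660 = 0.01388 mol; V(HClO4) at equivalence = 0.01388/0.2385 = 0.05819 L.
At equivalence the base is fully converted to N2H5+; total volume = 0.09479 L, so [N2H5+] = 0.01388/0.09479 = 0.1464 M.
Ka(N2H5+) = Kw/Kb = 1.0e-14 / 1.3 x 10^-6 = 7.69e-9.
[H^+] = sqrt(Ka x [N2H5+]) = sqrt(7.69e-9 x 0.1464) = 3.36e-5 M.
pH = -log(3.36e-5) = 4.47.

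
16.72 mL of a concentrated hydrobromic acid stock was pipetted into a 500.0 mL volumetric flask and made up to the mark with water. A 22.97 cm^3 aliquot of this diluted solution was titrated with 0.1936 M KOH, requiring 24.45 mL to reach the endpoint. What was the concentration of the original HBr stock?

n(KOH) = 0.1936 x 0.02445 = 0.004734 mol.
n(HBr) in the aliquot = 0.004734 mol.
[diluted HBr] = 0.004734 / 0.02297 = 0.2061 M.
Dilution factor = 500.0/16.72 = 29.90, so [stock] = 0.2061 x 29.90 = 6.16 M.

6.16 M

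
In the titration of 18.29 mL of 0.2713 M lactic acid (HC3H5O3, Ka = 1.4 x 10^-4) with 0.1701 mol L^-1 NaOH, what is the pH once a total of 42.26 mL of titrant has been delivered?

n(acid) = 0.2713 x 0.01829 = 0.004962 mol; n(NaOH) added = 0.1701 x 0.04226 = 0.007188 mol.
Base is in excess by 0.007188 - 0.004962 = 0.002226 mol in a total volume of 0.06055 L.
[OH^-] = 0.002226/0.06055 = 0.03677 M, so pOH = 1.43 and pH = 14.00 - 1.43 = 12.57.

12.57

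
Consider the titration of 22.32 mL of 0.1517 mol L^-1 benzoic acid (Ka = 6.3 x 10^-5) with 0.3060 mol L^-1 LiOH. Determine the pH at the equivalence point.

n(C6H5COOH) = 0.1517 x 0.02232 = 0.003386 mol; V(LiOH) at equivalence = 0.003386/0.3060 = 0.01107 L.
At equivalence all the acid is converted to C6H5COO-; total volume = 0.02232 + 0.01107 = 0.03339 L, so [C6H5COO-] = 0.003386/0.03339 = 0.1014 M.
Kb = Kw/Ka = 1.0e-14 / 6.3 x 10^-5 = 1.59e-10.
[OH^-] = sqrt(Kb x [C6H5COO-]) = sqrt(1.59e-10 x 0.1014) = 4.01e-6 M.
pOH = 5.40, so pH = 14.00 - 5.40 = 8.60.

8.60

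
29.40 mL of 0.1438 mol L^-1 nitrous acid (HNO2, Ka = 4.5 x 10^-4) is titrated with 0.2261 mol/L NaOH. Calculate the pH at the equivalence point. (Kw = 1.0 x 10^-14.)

n(HNO2) = 0.1438 x 0.02940 = 0.004228 mol; V(NaOH) at equivalence = 0.004228/0.2261 = 0.01870 L.
At equivalence all the acid is converted to NO2-; total volume = 0.02940 + 0.01870 = 0.04810 L, so [NO2-] = 0.004228/0.04810 = 0.08790 M.
Kb = Kw/Ka = 1.0e-14 / 4.5 x 10^-4 = 2.22e-11.
[OH^-] = sqrt(Kb x [NO2-]) = sqrt(2.22e-11 x 0.08790) = 1.40e-6 M.
pOH = 5.85, so pH = 14.00 - 5.85 = 8.15.

8.15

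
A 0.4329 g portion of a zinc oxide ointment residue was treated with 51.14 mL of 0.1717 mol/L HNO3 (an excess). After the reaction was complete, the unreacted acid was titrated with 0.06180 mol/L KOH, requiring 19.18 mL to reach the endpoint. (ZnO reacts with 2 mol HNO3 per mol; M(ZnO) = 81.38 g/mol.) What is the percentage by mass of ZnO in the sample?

Total n(HNO3) added = 0.1717 x 0.05114 = 0.008781 mol.
n(KOH) used = 0.06180 x 0.01918 = 0.001185 mol, which equals the excess n(HNO3).
So n(HNO3) consumed by the sample = 0.008781 - 0.001185 = 0.007595 mol.
n(ZnO) = 0.007595 / 2 = 0.003798 mol.
mass ZnO = 0.003798 x 81.38 = 0.3091 g, so %ZnO = 0.3091/0.4329 x 100 = 71.4%.

71.4%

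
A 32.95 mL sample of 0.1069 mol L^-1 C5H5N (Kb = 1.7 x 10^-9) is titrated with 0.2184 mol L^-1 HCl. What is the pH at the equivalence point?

n(C5H5N) = 0.1069 x 0.03295 = 0.003522 mol; V(HCl) at equivalence = 0.003522/0.2184 = 0.01613 L.
At equivalence the base is fully converted to C5H5NH+; total volume = 0.04908 L, so [C5H5NH+] = 0.003522/0.04908 = 0.07177 M.
Ka(C5H5NH+) = Kw/Kb = 1.0e-14 / 1.7 x 10^-9 = 5.88e-6.
[H^+] = sqrt(Ka x [C5H5NH+]) = sqrt(5.88e-6 x 0.07177) = 0.000650 M.
pH = -log(0.000650) = 3.19.

3.19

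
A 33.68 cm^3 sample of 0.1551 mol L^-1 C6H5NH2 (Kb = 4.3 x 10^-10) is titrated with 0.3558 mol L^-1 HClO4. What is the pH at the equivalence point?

n(C6H5NH2) = 0.1551 x 0.03368 = 0.005224 mol; V(HClO4) at equivalence = 0.005224/0.3558 = 0.01468 L.
At equivalence the base is fully converted to C6H5NH3+; total volume = 0.04836 L, so [C6H5NH3+] = 0.005224/0.04836 = 0.1080 M.
Ka(C6H5NH3+) = Kw/Kb = 1.0e-14 / 4.3 x 10^-10 = 2.33e-5.
[H^+] = sqrt(Ka x [C6H5NH3+]) = sqrt(2.33e-5 x 0.1080) = 0.00158 M.
pH = -log(0.00158) = 2.80.

2.80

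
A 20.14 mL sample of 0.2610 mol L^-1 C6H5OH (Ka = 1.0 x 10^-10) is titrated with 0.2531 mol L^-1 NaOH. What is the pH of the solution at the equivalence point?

11.55

n(C6H5OH) = 0.2610 x 0.02014 = 0.005257 mol; V(NaOH) at equivalence = 0.005257/0.2531 = 0.02077 L.
At equivalence all the acid is converted to C6H5O-; total volume = 0.02014 + 0.02077 = 0.04091 L, so [C6H5O-] = 0.005257/0.04091 = 0.1285 M.
Kb = Kw/Ka = 1.0e-14 / 1.0 x 10^-10 = 0.000100.
[OH^-] = sqrt(Kb x [C6H5O-]) = sqrt(0.000100 x 0.1285) = 0.00358 M.
pOH = 2.45, so pH = 14.00 - 2.45 = 11.55.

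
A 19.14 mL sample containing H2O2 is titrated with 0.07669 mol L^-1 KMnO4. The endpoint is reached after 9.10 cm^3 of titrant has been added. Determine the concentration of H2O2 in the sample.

0.0912 M

n(KMnO4) = 0.07669 x 0.009100 = 0.0006979 mol.
From the balanced equation, 2 mol KMnO4 reacts with 5 mol H2O2, so n(H2O2) = 0.0006979 x 5/2 = 0.001745 mol.
[H2O2] = 0.001745 / 0.01914 L = 0.0912 M.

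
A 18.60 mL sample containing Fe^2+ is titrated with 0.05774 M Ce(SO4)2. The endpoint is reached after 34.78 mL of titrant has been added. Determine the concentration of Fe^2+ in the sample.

n(Ce(SO4)2) = 0.05774 x 0.03478 = 0.002008 mol.
From the balanced equation, 1 mol Ce(SO4)2 reacts with 1 mol Fe^2+, so n(Fe^2+) = 0.002008 x 1/1 = 0.002008 mol.
[Fe^2+] = 0.002008 / 0.01860 L = 0.108 M.

0.108 M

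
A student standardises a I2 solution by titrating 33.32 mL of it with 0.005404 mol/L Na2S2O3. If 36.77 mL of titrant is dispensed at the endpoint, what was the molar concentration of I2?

0.00298 M

n(Na2S2O3) = 0.005404 x 0.03677 = 0.0001987 mol.
From the balanced equation, 2 mol Na2S2O3 reacts with 1 mol I2, so n(I2) = 0.0001987 x 1/2 = 9.935e-5 mol.
[I2] = 9.935e-5 / 0.03332 L = 0.00298 M.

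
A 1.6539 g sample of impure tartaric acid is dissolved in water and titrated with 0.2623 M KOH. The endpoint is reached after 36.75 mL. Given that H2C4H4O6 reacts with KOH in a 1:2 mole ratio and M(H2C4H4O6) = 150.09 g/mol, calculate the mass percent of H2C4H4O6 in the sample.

43.7%

n(KOH) = 0.2623 x 0.03675 = 0.009640 mol.
n(H2C4H4O6) = 0.009640 / 2 = 0.004820 mol.
mass of H2C4H4O6 = 0.004820 x 150.09 = 0.7234 g.
% purity = 0.7234 / 1.6539 x 100 = 43.7%.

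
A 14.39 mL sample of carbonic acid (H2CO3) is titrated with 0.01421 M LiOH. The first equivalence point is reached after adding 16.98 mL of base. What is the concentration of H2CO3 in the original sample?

n(LiOH) = 0.01421 x 0.01698 = 0.0002413 mol.
At the first equivalence point, 1 mol OH^- react per mol H2CO3, so n(H2CO3) = 0.0002413 / 1 = 0.0002413 mol.
[H2CO3] = 0.0002413 / 0.01439 L = 0.0168 M.

0.0168 M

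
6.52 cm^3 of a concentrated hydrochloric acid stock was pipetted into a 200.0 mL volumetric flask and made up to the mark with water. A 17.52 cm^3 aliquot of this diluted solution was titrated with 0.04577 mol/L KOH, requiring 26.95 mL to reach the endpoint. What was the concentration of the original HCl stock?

n(KOH) = 0.04577 x 0.02695 = 0.001234 mol.
n(HCl) in the aliquot = 0.001234 mol.
[diluted HCl] = 0.001234 / 0.01752 = 0.07041 M.
Dilution factor = 200.0/6.520 = 30.67, so [stock] = 0.07041 x 30.67 = 2.16 M.

2.16 M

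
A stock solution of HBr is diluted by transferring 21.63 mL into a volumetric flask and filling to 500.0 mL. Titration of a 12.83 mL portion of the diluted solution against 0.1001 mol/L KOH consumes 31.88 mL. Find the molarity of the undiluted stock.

5.75 M

n(KOH) = 0.1001 x 0.03188 = 0.003191 mol.
n(HBr) in the aliquot = 0.003191 mol.
[diluted HBr] = 0.003191 / 0.01283 = 0.2487 M.
Dilution factor = 500.0/21.63 = 23.12, so [stock] = 0.2487 x 23.12 = 5.75 M.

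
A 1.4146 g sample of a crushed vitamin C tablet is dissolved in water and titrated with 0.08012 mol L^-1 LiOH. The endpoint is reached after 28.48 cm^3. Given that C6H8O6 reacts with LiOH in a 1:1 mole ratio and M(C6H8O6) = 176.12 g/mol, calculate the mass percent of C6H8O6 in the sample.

n(LiOH) = 0.08012 x 0.02848 = 0.002282 mol.
n(C6H8O6) = 0.002282 / 1 = 0.002282 mol.
mass of C6H8O6 = 0.002282 x 176.12 = 0.4019 g.
% purity = 0.4019 / 1.4146 x 100 = 28.4%.

28.4%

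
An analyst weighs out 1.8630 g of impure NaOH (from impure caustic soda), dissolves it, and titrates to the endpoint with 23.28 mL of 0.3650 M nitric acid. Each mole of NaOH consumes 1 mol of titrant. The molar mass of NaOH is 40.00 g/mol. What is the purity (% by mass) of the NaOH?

18.2%

n(HNO3) = 0.3650 x 0.02328 = 0.008497 mol.
n(NaOH) = 0.008497 / 1 = 0.008497 mol.
mass of NaOH = 0.008497 x 40.00 = 0.3399 g.
% purity = 0.3399 / 1.8630 x 100 = 18.2%.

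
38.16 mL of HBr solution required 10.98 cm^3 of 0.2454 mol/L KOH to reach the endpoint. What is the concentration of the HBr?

n(KOH) delivered = 0.2454 x 0.01098 = 0.002694 mol.
For a 1:1 reaction, n(HBr) = 0.002694 mol.
[HBr] = 0.002694 mol / 0.03816 L = 0.0706 M.

0.0706 M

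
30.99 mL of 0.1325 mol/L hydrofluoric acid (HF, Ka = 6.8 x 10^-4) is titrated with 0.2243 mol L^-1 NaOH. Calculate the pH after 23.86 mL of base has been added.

n(acid) = 0.1325 x 0.03099 = 0.004106 mol; n(NaOH) added = 0.2243 x 0.02386 = 0.005352 mol.
Base is in excess by 0.005352 - 0.004106 = 0.001246 mol in a total volume of 0.05485 L.
[OH^-] = 0.001246/0.05485 = 0.02271 M, so pOH = 1.64 and pH = 14.00 - 1.64 = 12.36.

12.36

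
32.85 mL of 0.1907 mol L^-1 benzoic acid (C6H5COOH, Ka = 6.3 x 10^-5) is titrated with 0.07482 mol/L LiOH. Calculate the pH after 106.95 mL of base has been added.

12.09

n(acid) = 0.1907 x 0.03285 = 0.006264 mol; n(LiOH) added = 0.07482 x 0.1070 = 0.008002 mol.
Base is in excess by 0.008002 - 0.006264 = 0.001738 mol in a total volume of 0.1398 L.
[OH^-] = 0.001738/0.1398 = 0.01243 M, so pOH = 1.91 and pH = 14.00 - 1.91 = 12.09.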